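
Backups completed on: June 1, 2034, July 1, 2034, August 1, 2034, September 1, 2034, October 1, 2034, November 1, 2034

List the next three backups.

The day-of-month is always 1 (30, 31, 31, 30, 31 days between events).
So this recurs on the 1st of each month.
December 2034: December 1, 2034.
Next: January 2035 → January 1, 2035.
Next: February 2035 → February 1, 2035.

December 1, 2034; January 1, 2035; February 1, 2035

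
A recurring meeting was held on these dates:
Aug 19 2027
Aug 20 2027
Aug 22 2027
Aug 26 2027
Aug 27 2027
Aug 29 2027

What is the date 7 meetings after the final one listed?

The gap pattern 1, 2, 4, 1, 2 repeats every 3 events.
These are the Thursdays, Fridays and Sundays of each week.
Next Thursday: Sep 2 2027.
Next Friday: Sep 3 2027.
The following Sunday is Sep 5 2027.
Next Thursday: Sep 9 2027.
Next Friday: Sep 10 2027.
Next Sunday: Sep 12 2027.
Next Thursday: Sep 16 2027.

Sep 16 2027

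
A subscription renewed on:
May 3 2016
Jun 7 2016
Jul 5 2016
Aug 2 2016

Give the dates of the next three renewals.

All dates are Tuesdays, 35, 28, 28 days apart.
Specifically, the 1st Tuesday of each month.
1st Tuesday of September 2016: Sep 6 2016.
October 2016 — 1st Tuesday is Oct 4 2016.
November 2016 — 1st Tuesday is Nov 1 2016.

Sep 6 2016, Oct 4 2016, Nov 1 2016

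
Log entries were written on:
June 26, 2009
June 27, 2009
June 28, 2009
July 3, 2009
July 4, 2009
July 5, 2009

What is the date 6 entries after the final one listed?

Every event lands on a Friday or Saturday or Sunday (gaps cycle 1, 1, 5, 1, 1).
So the schedule is: every Friday, Saturday and Sunday.
Next Friday: July 10, 2009.
The following Saturday is July 11, 2009.
Next Sunday: July 12, 2009.
The following Friday is July 17, 2009.
Next Saturday: July 18, 2009.
The following Sunday is July 19, 2009.

July 19, 2009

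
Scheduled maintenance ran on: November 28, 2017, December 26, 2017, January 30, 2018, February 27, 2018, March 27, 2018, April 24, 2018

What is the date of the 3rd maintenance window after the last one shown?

Every date is a Tuesday; gaps 28, 35, 28, 28, 28 days.
Each is the last Tuesday of its month (at least one falls on the 29th or later, ruling out '4th Tuesday').
Last Tuesday of May 2018: May 29, 2018.
June 2018 ends with Tuesday June 26, 2018.
Last Tuesday of July 2018: July 31, 2018.

July 31, 2018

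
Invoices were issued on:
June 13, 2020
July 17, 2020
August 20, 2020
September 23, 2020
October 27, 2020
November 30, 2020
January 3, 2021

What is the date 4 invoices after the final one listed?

Gaps between consecutive events: 34, 34, 34, 34, 34, 34 days — a constant 34-day interval.
January 3, 2021 + 34 days = February 6, 2021.
February 6, 2021 + 34 days = March 12, 2021.
March 12, 2021 + 34 days = April 15, 2021.
April 15, 2021 + 34 days = May 19, 2021.

May 19, 2021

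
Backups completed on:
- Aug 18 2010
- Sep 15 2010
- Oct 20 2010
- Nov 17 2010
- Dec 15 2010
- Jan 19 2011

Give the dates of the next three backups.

These are Wednesdays at 28- or 35-day spacing (28, 35, 28, 28, 35).
The pattern: 3rd Wednesday of the month.
February 2011 — 3rd Wednesday is Feb 16 2011.
March 2011 — 3rd Wednesday is Mar 16 2011.
3rd Wednesday of April 2011: Apr 20 2011.

Feb 16 2011, Mar 16 2011, Apr 20 2011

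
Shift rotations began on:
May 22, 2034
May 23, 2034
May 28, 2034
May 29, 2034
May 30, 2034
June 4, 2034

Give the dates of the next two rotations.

Gaps: 1, 5, 1, 1, 5 days — not constant, but cyclic with period 3.
The events fall on every Monday, Tuesday and Sunday.
The following Monday is June 5, 2034.
The following Tuesday is June 6, 2034.

June 5, 2034; June 6, 2034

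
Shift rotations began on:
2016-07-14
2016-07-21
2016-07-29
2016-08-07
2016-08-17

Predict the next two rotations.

2016-08-28, 2016-09-09

The spacing grows by 1 each time: 7, 8, 9, 10 days.
Next gap: 11 days. 2016-08-17 + 11 days = 2016-08-28.
Next gap: 12 days. 2016-08-28 + 12 days = 2016-09-09.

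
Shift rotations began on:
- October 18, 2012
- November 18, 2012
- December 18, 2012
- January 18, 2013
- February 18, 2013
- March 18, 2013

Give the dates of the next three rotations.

April 18, 2013; May 18, 2013; June 18, 2013

Each date is the 18th; the gaps (31, 30, 31, 31, 28) track the month lengths.
The rule is the 18th of each month.
April 2013: April 18, 2013.
May 2013: May 18, 2013.
Next: June 2013 → June 18, 2013.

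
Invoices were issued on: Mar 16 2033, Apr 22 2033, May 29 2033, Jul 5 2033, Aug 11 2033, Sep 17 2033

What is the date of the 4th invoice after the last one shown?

Gaps between consecutive events: 37, 37, 37, 37, 37 days — a constant 37-day interval.
Sep 17 2033 + 37 days = Oct 24 2033.
Oct 24 2033 + 37 days = Nov 30 2033.
Nov 30 2033 + 37 days = Jan 6 2034.
Jan 6 2034 + 37 days = Feb 12 2034.

Feb 12 2034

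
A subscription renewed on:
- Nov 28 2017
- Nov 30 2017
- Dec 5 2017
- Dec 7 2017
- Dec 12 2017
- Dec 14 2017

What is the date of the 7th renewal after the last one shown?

Jan 9 2018

The gap pattern 2, 5, 2, 5, 2 repeats every 2 events.
These are the Tuesdays and Thursdays of each week.
The following Tuesday is Dec 19 2017.
Next Thursday: Dec 21 2017.
Next Tuesday: Dec 26 2017.
Next Thursday: Dec 28 2017.
The following Tuesday is Jan 2 2018.
Next Thursday: Jan 4 2018.
Next Tuesday: Jan 9 2018.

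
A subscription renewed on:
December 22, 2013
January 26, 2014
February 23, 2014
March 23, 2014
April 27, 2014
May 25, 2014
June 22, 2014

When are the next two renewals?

These are Sundays at 28- or 35-day spacing (35, 28, 28, 35, 28, 28).
The pattern: 4th Sunday of the month.
July 2014 — 4th Sunday is July 27, 2014.
August 2014 — 4th Sunday is August 24, 2014.

July 27, 2014; August 24, 2014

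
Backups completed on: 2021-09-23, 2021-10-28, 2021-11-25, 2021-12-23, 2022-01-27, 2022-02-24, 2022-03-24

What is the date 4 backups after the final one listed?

2022-07-28

These are Thursdays at 28- or 35-day spacing (35, 28, 28, 35, 28, 28).
The pattern: 4th Thursday of the month.
April 2022 — 4th Thursday is 2022-04-28.
May 2022 — 4th Thursday is 2022-05-26.
4th Thursday of June 2022: 2022-06-23.
4th Thursday of July 2022: 2022-07-28.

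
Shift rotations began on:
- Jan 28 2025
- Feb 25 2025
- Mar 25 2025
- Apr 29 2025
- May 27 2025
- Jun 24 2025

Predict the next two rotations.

Jul 29 2025, Aug 26 2025

All Tuesdays; the gaps (28, 28, 35, 28, 28) vary with month length.
This is the last Tuesday of each month.
Last Tuesday of July 2025: Jul 29 2025.
Last Tuesday of August 2025: Aug 26 2025.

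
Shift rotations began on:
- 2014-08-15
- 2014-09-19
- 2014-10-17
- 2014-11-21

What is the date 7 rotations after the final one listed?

These are Fridays at 28- or 35-day spacing (35, 28, 35).
The pattern: 3rd Friday of the month.
3rd Friday of December 2014: 2014-12-19.
January 2015 — 3rd Friday is 2015-01-16.
3rd Friday of February 2015: 2015-02-20.
3rd Friday of March 2015: 2015-03-20.
April 2015 — 3rd Friday is 2015-04-17.
3rd Friday of May 2015: 2015-05-15.
June 2015 — 3rd Friday is 2015-06-19.

2015-06-19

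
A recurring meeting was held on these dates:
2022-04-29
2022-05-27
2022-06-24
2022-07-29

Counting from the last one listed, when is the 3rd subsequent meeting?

2022-10-28

Every date is a Friday; gaps 28, 28, 35 days.
Each is the last Friday of its month (at least one falls on the 29th or later, ruling out '4th Friday').
August 2022 ends with Friday 2022-08-26.
Last Friday of September 2022: 2022-09-30.
October 2022 ends with Friday 2022-10-28.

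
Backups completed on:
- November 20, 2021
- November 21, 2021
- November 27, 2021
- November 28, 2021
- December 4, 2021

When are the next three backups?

December 5, 2021; December 11, 2021; December 12, 2021

Every event lands on a Saturday or Sunday (gaps cycle 1, 6, 1, 6).
So the schedule is: every Saturday and Sunday.
Next Sunday: December 5, 2021.
Next Saturday: December 11, 2021.
Next Sunday: December 12, 2021.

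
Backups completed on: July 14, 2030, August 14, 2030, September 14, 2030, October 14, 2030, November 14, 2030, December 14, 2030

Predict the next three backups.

Gaps: 31, 31, 30, 31, 30 days — not constant. Every event is on the 14th of the month.
Pattern: the 14th of each month.
January 2031: January 14, 2031.
February 2031: February 14, 2031.
Next: March 2031 → March 14, 2031.

January 14, 2031; February 14, 2031; March 14, 2031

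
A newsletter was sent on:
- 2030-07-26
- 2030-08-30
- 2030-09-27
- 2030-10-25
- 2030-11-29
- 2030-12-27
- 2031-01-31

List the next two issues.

2031-02-28, 2031-03-28

These are Fridays with 35, 28, 28, 35, 28, 35-day gaps.
Each is the final Friday of its month — 2030-08-30 is past the 28th, so '4th Friday' doesn't fit.
February 2031 ends with Friday 2031-02-28.
March 2031 ends with Friday 2031-03-28.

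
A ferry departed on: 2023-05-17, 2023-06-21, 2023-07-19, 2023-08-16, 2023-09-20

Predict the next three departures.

2023-10-18, 2023-11-15, 2023-12-20

All dates are Wednesdays, 35, 28, 28, 35 days apart.
Specifically, the 3rd Wednesday of each month.
October 2023 — 3rd Wednesday is 2023-10-18.
3rd Wednesday of November 2023: 2023-11-15.
December 2023 — 3rd Wednesday is 2023-12-20.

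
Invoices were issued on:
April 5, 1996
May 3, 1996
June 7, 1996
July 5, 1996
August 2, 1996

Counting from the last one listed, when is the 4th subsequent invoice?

December 6, 1996

All dates are Fridays, 28, 35, 28, 28 days apart.
Specifically, the 1st Friday of each month.
September 1996 — 1st Friday is September 6, 1996.
1st Friday of October 1996: October 4, 1996.
November 1996 — 1st Friday is November 1, 1996.
1st Friday of December 1996: December 6, 1996.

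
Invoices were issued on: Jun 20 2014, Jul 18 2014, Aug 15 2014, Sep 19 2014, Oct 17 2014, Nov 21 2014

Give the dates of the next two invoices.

Dec 19 2014, Jan 16 2015

All dates are Fridays, 28, 28, 35, 28, 35 days apart.
Specifically, the 3rd Friday of each month.
December 2014 — 3rd Friday is Dec 19 2014.
January 2015 — 3rd Friday is Jan 16 2015.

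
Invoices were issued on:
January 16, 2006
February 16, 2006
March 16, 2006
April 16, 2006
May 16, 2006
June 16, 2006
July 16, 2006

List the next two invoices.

August 16, 2006; September 16, 2006

Each date is the 16th; the gaps (31, 28, 31, 30, 31, 30) track the month lengths.
The rule is the 16th of each month.
Next: August 2006 → August 16, 2006.
September 2006: September 16, 2006.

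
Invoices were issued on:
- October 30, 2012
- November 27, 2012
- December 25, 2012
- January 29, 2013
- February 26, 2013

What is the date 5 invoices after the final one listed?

These are Tuesdays with 28, 28, 35, 28-day gaps.
Each is the final Tuesday of its month — October 30, 2012 is past the 28th, so '4th Tuesday' doesn't fit.
Last Tuesday of March 2013: March 26, 2013.
April 2013 ends with Tuesday April 30, 2013.
May 2013 ends with Tuesday May 28, 2013.
June 2013 ends with Tuesday June 25, 2013.
Last Tuesday of July 2013: July 30, 2013.

July 30, 2013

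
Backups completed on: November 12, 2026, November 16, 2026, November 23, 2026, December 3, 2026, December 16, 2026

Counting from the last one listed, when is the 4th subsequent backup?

March 8, 2027

The spacing grows by 3 each time: 4, 7, 10, 13 days.
Next gap: 16 days. December 16, 2026 + 16 days = January 1, 2027.
Next gap: 19 days. January 1, 2027 + 19 days = January 20, 2027.
Next gap: 22 days. January 20, 2027 + 22 days = February 11, 2027.
Next gap: 25 days. February 11, 2027 + 25 days = March 8, 2027.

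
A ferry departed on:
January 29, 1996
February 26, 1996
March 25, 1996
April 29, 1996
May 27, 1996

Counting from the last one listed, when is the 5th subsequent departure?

These are Mondays with 28, 28, 35, 28-day gaps.
Each is the final Monday of its month — January 29, 1996 is past the 28th, so '4th Monday' doesn't fit.
June 1996 ends with Monday June 24, 1996.
July 1996 ends with Monday July 29, 1996.
Last Monday of August 1996: August 26, 1996.
Last Monday of September 1996: September 30, 1996.
October 1996 ends with Monday October 28, 1996.

October 28, 1996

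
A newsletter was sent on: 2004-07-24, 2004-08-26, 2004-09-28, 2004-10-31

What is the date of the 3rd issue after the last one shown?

The spacing is 33, 33, 33 days — always 33 days.
2004-10-31 + 33 days = 2004-12-03.
2004-12-03 + 33 days = 2005-01-05.
2005-01-05 + 33 days = 2005-02-07.

2005-02-07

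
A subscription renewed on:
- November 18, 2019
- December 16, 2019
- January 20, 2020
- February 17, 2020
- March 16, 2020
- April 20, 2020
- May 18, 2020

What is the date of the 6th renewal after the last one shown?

November 16, 2020

Gaps: 28, 35, 28, 28, 35, 28 days — a mix of 28 and 35. Every date is a Monday.
Each is the 3rd Monday of its month.
June 2020 — 3rd Monday is June 15, 2020.
July 2020 — 3rd Monday is July 20, 2020.
3rd Monday of August 2020: August 17, 2020.
3rd Monday of September 2020: September 21, 2020.
October 2020 — 3rd Monday is October 19, 2020.
3rd Monday of November 2020: November 16, 2020.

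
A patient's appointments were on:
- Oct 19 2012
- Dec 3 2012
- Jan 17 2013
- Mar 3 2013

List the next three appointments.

Apr 17 2013, Jun 1 2013, Jul 16 2013

Every event comes 45 days after the last (45, 45, 45).
Mar 3 2013 + 45 days = Apr 17 2013.
Apr 17 2013 + 45 days = Jun 1 2013.
Jun 1 2013 + 45 days = Jul 16 2013.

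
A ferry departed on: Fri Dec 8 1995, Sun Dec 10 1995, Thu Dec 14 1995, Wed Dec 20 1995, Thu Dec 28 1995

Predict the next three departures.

Intervals are 2, 4, 6, 8 days — an arithmetic progression with common difference 2.
Next gap: 10 days. Thu Dec 28 1995 + 10 days = Sun Jan 7 1996.
Next gap: 12 days. Sun Jan 7 1996 + 12 days = Fri Jan 19 1996.
Next gap: 14 days. Fri Jan 19 1996 + 14 days = Fri Feb 2 1996.

Sun Jan 7 1996, Fri Jan 19 1996, Fri Feb 2 1996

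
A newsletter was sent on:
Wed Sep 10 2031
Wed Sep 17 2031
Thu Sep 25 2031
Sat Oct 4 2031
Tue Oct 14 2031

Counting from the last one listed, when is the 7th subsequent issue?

Tue Jan 20 2032

Intervals are 7, 8, 9, 10 days — an arithmetic progression with common difference 1.
Next gap: 11 days. Tue Oct 14 2031 + 11 days = Sat Oct 25 2031.
Next gap: 12 days. Sat Oct 25 2031 + 12 days = Thu Nov 6 2031.
Next gap: 13 days. Thu Nov 6 2031 + 13 days = Wed Nov 19 2031.
Next gap: 14 days. Wed Nov 19 2031 + 14 days = Wed Dec 3 2031.
Next gap: 15 days. Wed Dec 3 2031 + 15 days = Thu Dec 18 2031.
Next gap: 16 days. Thu Dec 18 2031 + 16 days = Sat Jan 3 2032.
Next gap: 17 days. Sat Jan 3 2032 + 17 days = Tue Jan 20 2032.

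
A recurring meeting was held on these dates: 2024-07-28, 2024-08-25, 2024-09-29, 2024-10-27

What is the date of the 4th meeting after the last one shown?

All Sundays; the gaps (28, 35, 28) vary with month length.
This is the last Sunday of each month.
November 2024 ends with Sunday 2024-11-24.
Last Sunday of December 2024: 2024-12-29.
January 2025 ends with Sunday 2025-01-26.
February 2025 ends with Sunday 2025-02-23.

2025-02-23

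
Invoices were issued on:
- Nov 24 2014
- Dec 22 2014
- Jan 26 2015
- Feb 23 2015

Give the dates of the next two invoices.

Mar 23 2015, Apr 27 2015

Gaps: 28, 35, 28 days — a mix of 28 and 35. Every date is a Monday.
Each is the 4th Monday of its month.
March 2015 — 4th Monday is Mar 23 2015.
April 2015 — 4th Monday is Apr 27 2015.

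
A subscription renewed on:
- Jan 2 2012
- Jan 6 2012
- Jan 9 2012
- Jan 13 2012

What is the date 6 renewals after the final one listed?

Feb 3 2012

The gap pattern 4, 3, 4 repeats every 2 events.
These are the Mondays and Fridays of each week.
The following Monday is Jan 16 2012.
Next Friday: Jan 20 2012.
The following Monday is Jan 23 2012.
Next Friday: Jan 27 2012.
The following Monday is Jan 30 2012.
The following Friday is Feb 3 2012.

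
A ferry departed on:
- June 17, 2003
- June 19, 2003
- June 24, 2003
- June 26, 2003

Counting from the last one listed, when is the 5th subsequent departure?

Gaps: 2, 5, 2 days — not constant, but cyclic with period 2.
The events fall on every Tuesday and Thursday.
The following Tuesday is July 1, 2003.
The following Thursday is July 3, 2003.
Next Tuesday: July 8, 2003.
The following Thursday is July 10, 2003.
Next Tuesday: July 15, 2003.

July 15, 2003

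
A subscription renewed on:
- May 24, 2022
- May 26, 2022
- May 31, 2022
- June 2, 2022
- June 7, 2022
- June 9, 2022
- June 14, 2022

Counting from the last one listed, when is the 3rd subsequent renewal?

Gaps: 2, 5, 2, 5, 2, 5 days — not constant, but cyclic with period 2.
The events fall on every Tuesday and Thursday.
Next Thursday: June 16, 2022.
The following Tuesday is June 21, 2022.
The following Thursday is June 23, 2022.

June 23, 2022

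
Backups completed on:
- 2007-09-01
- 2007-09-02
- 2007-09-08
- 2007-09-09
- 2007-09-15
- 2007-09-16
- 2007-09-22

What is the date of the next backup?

2007-09-23

The gap pattern 1, 6, 1, 6, 1, 6 repeats every 2 events.
These are the Saturdays and Sundays of each week.
Next Sunday: 2007-09-23.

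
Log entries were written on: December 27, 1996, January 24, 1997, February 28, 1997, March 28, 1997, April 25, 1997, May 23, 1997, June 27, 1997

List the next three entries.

All dates are Fridays, 28, 35, 28, 28, 28, 35 days apart.
Specifically, the 4th Friday of each month.
July 1997 — 4th Friday is July 25, 1997.
4th Friday of August 1997: August 22, 1997.
September 1997 — 4th Friday is September 26, 1997.

July 25, 1997; August 22, 1997; September 26, 1997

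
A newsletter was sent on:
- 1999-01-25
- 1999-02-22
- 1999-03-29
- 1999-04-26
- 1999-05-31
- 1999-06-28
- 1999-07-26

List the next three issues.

All Mondays; the gaps (28, 35, 28, 35, 28, 28) vary with month length.
This is the last Monday of each month.
Last Monday of August 1999: 1999-08-30.
September 1999 ends with Monday 1999-09-27.
October 1999 ends with Monday 1999-10-25.

1999-08-30, 1999-09-27, 1999-10-25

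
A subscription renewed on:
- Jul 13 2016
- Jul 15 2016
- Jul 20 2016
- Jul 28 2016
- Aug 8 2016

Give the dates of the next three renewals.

Intervals are 2, 5, 8, 11 days — an arithmetic progression with common difference 3.
Next gap: 14 days. Aug 8 2016 + 14 days = Aug 22 2016.
Next gap: 17 days. Aug 22 2016 + 17 days = Sep 8 2016.
Next gap: 20 days. Sep 8 2016 + 20 days = Sep 28 2016.

Aug 22 2016, Sep 8 2016, Sep 28 2016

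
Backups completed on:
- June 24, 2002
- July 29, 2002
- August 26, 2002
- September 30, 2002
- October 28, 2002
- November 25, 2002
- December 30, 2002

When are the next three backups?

January 27, 2003; February 24, 2003; March 31, 2003

Every date is a Monday; gaps 35, 28, 35, 28, 28, 35 days.
Each is the last Monday of its month (at least one falls on the 29th or later, ruling out '4th Monday').
Last Monday of January 2003: January 27, 2003.
February 2003 ends with Monday February 24, 2003.
March 2003 ends with Monday March 31, 2003.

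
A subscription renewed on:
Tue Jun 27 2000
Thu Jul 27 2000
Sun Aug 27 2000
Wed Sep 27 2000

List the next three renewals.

Each date is the 27th; the gaps (30, 31, 31) track the month lengths.
The rule is the 27th of each month.
Next: October 2000 → Fri Oct 27 2000.
Next: November 2000 → Mon Nov 27 2000.
Next: December 2000 → Wed Dec 27 2000.

Fri Oct 27 2000, Mon Nov 27 2000, Wed Dec 27 2000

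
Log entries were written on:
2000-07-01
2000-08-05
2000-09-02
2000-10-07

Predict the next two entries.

These are Saturdays at 28- or 35-day spacing (35, 28, 35).
The pattern: 1st Saturday of the month.
1st Saturday of November 2000: 2000-11-04.
1st Saturday of December 2000: 2000-12-02.

2000-11-04, 2000-12-02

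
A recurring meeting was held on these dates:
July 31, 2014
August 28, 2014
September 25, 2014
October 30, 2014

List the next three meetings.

November 27, 2014; December 25, 2014; January 29, 2015

Every date is a Thursday; gaps 28, 28, 35 days.
Each is the last Thursday of its month (at least one falls on the 29th or later, ruling out '4th Thursday').
Last Thursday of November 2014: November 27, 2014.
Last Thursday of December 2014: December 25, 2014.
Last Thursday of January 2015: January 29, 2015.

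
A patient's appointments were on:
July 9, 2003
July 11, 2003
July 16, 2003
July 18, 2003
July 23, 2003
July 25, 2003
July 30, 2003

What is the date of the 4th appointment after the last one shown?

Every event lands on a Wednesday or Friday (gaps cycle 2, 5, 2, 5, 2, 5).
So the schedule is: every Wednesday and Friday.
Next Friday: August 1, 2003.
The following Wednesday is August 6, 2003.
Next Friday: August 8, 2003.
The following Wednesday is August 13, 2003.

August 13, 2003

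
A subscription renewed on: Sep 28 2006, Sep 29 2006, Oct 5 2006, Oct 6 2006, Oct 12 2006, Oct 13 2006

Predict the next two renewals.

Every event lands on a Thursday or Friday (gaps cycle 1, 6, 1, 6, 1).
So the schedule is: every Thursday and Friday.
Next Thursday: Oct 19 2006.
Next Friday: Oct 20 2006.

Oct 19 2006, Oct 20 2006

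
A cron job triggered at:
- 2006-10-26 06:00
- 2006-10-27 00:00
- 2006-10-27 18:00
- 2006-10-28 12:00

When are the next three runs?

Gaps: 18, 18, 18 hours — each event is 18 hours after the previous one.
2006-10-28 12:00 + 18 h = 2006-10-29 06:00.
2006-10-29 06:00 + 18 h = 2006-10-30 00:00.
2006-10-30 00:00 + 18 h = 2006-10-30 18:00.

2006-10-29 06:00, 2006-10-30 00:00, 2006-10-30 18:00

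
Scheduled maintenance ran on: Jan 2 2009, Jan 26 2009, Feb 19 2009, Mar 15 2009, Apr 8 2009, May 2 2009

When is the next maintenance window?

Gaps between consecutive events: 24, 24, 24, 24, 24 days — a constant 24-day interval.
May 2 2009 + 24 days = May 26 2009.

May 26 2009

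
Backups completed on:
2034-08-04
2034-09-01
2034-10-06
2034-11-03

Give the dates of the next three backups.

Gaps: 28, 35, 28 days — a mix of 28 and 35. Every date is a Friday.
Each is the 1st Friday of its month.
1st Friday of December 2034: 2034-12-01.
1st Friday of January 2035: 2035-01-05.
1st Friday of February 2035: 2035-02-02.

2034-12-01, 2035-01-05, 2035-02-02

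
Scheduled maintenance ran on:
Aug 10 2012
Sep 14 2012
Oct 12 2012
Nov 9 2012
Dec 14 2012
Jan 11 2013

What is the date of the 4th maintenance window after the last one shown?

May 10 2013

All dates are Fridays, 35, 28, 28, 35, 28 days apart.
Specifically, the 2nd Friday of each month.
February 2013 — 2nd Friday is Feb 8 2013.
2nd Friday of March 2013: Mar 8 2013.
April 2013 — 2nd Friday is Apr 12 2013.
May 2013 — 2nd Friday is May 10 2013.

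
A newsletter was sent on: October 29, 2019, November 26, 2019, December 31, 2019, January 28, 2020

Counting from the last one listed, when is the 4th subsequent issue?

These are Tuesdays with 28, 35, 28-day gaps.
Each is the final Tuesday of its month — October 29, 2019 is past the 28th, so '4th Tuesday' doesn't fit.
February 2020 ends with Tuesday February 25, 2020.
Last Tuesday of March 2020: March 31, 2020.
April 2020 ends with Tuesday April 28, 2020.
Last Tuesday of May 2020: May 26, 2020.

May 26, 2020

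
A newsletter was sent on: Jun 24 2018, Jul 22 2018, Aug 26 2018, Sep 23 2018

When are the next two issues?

These are Sundays at 28- or 35-day spacing (28, 35, 28).
The pattern: 4th Sunday of the month.
4th Sunday of October 2018: Oct 28 2018.
4th Sunday of November 2018: Nov 25 2018.

Oct 28 2018, Nov 25 2018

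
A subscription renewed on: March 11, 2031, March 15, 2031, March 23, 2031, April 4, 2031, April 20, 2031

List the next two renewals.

Intervals are 4, 8, 12, 16 days — an arithmetic progression with common difference 4.
Next gap: 20 days. April 20, 2031 + 20 days = May 10, 2031.
Next gap: 24 days. May 10, 2031 + 24 days = June 3, 2031.

May 10, 2031; June 3, 2031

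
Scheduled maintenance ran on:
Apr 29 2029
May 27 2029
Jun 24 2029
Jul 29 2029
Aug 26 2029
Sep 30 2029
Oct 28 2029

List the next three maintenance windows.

Nov 25 2029, Dec 30 2029, Jan 27 2030

Every date is a Sunday; gaps 28, 28, 35, 28, 35, 28 days.
Each is the last Sunday of its month (at least one falls on the 29th or later, ruling out '4th Sunday').
Last Sunday of November 2029: Nov 25 2029.
Last Sunday of December 2029: Dec 30 2029.
Last Sunday of January 2030: Jan 27 2030.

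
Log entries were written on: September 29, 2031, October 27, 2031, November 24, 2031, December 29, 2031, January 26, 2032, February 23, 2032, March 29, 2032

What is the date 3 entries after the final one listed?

June 28, 2032

All Mondays; the gaps (28, 28, 35, 28, 28, 35) vary with month length.
This is the last Monday of each month.
April 2032 ends with Monday April 26, 2032.
May 2032 ends with Monday May 31, 2032.
Last Monday of June 2032: June 28, 2032.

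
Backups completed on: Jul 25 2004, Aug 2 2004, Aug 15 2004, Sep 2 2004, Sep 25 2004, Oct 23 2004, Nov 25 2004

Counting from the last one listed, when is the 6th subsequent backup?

Sep 24 2005

The spacing grows by 5 each time: 8, 13, 18, 23, 28, 33 days.
Next gap: 38 days. Nov 25 2004 + 38 days = Jan 2 2005.
Next gap: 43 days. Jan 2 2005 + 43 days = Feb 14 2005.
Next gap: 48 days. Feb 14 2005 + 48 days = Apr 3 2005.
Next gap: 53 days. Apr 3 2005 + 53 days = May 26 2005.
Next gap: 58 days. May 26 2005 + 58 days = Jul 23 2005.
Next gap: 63 days. Jul 23 2005 + 63 days = Sep 24 2005.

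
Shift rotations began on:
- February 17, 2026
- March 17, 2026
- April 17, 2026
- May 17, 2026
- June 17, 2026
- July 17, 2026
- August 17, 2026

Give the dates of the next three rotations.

Each date is the 17th; the gaps (28, 31, 30, 31, 30, 31) track the month lengths.
The rule is the 17th of each month.
Next: September 2026 → September 17, 2026.
October 2026: October 17, 2026.
November 2026: November 17, 2026.

September 17, 2026; October 17, 2026; November 17, 2026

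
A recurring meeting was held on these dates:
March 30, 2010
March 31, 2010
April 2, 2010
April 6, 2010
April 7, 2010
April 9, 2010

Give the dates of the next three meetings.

Every event lands on a Tuesday or Wednesday or Friday (gaps cycle 1, 2, 4, 1, 2).
So the schedule is: every Tuesday, Wednesday and Friday.
The following Tuesday is April 13, 2010.
Next Wednesday: April 14, 2010.
Next Friday: April 16, 2010.

April 13, 2010; April 14, 2010; April 16, 2010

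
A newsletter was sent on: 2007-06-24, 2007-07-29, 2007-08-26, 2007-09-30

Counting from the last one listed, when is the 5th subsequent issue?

Every date is a Sunday; gaps 35, 28, 35 days.
Each is the last Sunday of its month (at least one falls on the 29th or later, ruling out '4th Sunday').
Last Sunday of October 2007: 2007-10-28.
November 2007 ends with Sunday 2007-11-25.
Last Sunday of December 2007: 2007-12-30.
January 2008 ends with Sunday 2008-01-27.
Last Sunday of February 2008: 2008-02-24.

2008-02-24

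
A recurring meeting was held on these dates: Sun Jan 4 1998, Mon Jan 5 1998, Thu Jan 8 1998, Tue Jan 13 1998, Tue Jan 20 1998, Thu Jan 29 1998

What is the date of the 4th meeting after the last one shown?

Thu Mar 26 1998

Intervals are 1, 3, 5, 7, 9 days — an arithmetic progression with common difference 2.
Next gap: 11 days. Thu Jan 29 1998 + 11 days = Mon Feb 9 1998.
Next gap: 13 days. Mon Feb 9 1998 + 13 days = Sun Feb 22 1998.
Next gap: 15 days. Sun Feb 22 1998 + 15 days = Mon Mar 9 1998.
Next gap: 17 days. Mon Mar 9 1998 + 17 days = Thu Mar 26 1998.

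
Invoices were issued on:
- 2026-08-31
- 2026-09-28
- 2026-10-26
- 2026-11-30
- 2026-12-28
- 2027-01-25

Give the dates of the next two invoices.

2027-02-22, 2027-03-29

Every date is a Monday; gaps 28, 28, 35, 28, 28 days.
Each is the last Monday of its month (at least one falls on the 29th or later, ruling out '4th Monday').
February 2027 ends with Monday 2027-02-22.
Last Monday of March 2027: 2027-03-29.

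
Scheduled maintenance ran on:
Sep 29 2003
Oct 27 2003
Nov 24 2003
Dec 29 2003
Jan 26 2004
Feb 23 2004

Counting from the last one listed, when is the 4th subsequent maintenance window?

These are Mondays with 28, 28, 35, 28, 28-day gaps.
Each is the final Monday of its month — Sep 29 2003 is past the 28th, so '4th Monday' doesn't fit.
March 2004 ends with Monday Mar 29 2004.
April 2004 ends with Monday Apr 26 2004.
Last Monday of May 2004: May 31 2004.
Last Monday of June 2004: Jun 28 2004.

Jun 28 2004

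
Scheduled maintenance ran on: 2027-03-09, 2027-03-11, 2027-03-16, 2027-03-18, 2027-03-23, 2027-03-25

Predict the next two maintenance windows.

2027-03-30, 2027-04-01

The gap pattern 2, 5, 2, 5, 2 repeats every 2 events.
These are the Tuesdays and Thursdays of each week.
Next Tuesday: 2027-03-30.
Next Thursday: 2027-04-01.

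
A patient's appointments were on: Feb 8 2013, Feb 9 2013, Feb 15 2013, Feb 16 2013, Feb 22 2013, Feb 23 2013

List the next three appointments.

The gap pattern 1, 6, 1, 6, 1 repeats every 2 events.
These are the Fridays and Saturdays of each week.
Next Friday: Mar 1 2013.
The following Saturday is Mar 2 2013.
Next Friday: Mar 8 2013.

Mar 1 2013, Mar 2 2013, Mar 8 2013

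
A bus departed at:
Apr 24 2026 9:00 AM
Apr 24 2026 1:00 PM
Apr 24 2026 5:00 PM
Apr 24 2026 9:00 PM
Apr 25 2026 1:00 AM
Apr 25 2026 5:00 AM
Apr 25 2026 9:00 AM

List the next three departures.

Gaps: 4, 4, 4, 4, 4, 4 hours — each event is 4 hours after the previous one.
Apr 25 2026 9:00 AM + 4 h = Apr 25 2026 1:00 PM.
Apr 25 2026 1:00 PM + 4 h = Apr 25 2026 5:00 PM.
Apr 25 2026 5:00 PM + 4 h = Apr 25 2026 9:00 PM.

Apr 25 2026 1:00 PM, Apr 25 2026 5:00 PM, Apr 25 2026 9:00 PM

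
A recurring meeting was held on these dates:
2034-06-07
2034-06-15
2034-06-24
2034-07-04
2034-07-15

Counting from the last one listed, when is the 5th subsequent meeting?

2034-09-23

The spacing grows by 1 each time: 8, 9, 10, 11 days.
Next gap: 12 days. 2034-07-15 + 12 days = 2034-07-27.
Next gap: 13 days. 2034-07-27 + 13 days = 2034-08-09.
Next gap: 14 days. 2034-08-09 + 14 days = 2034-08-23.
Next gap: 15 days. 2034-08-23 + 15 days = 2034-09-07.
Next gap: 16 days. 2034-09-07 + 16 days = 2034-09-23.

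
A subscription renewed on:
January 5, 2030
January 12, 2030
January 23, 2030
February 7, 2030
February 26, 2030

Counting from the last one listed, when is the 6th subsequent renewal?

The spacing grows by 4 each time: 7, 11, 15, 19 days.
Next gap: 23 days. February 26, 2030 + 23 days = March 21, 2030.
Next gap: 27 days. March 21, 2030 + 27 days = April 17, 2030.
Next gap: 31 days. April 17, 2030 + 31 days = May 18, 2030.
Next gap: 35 days. May 18, 2030 + 35 days = June 22, 2030.
Next gap: 39 days. June 22, 2030 + 39 days = July 31, 2030.
Next gap: 43 days. July 31, 2030 + 43 days = September 12, 2030.

September 12, 2030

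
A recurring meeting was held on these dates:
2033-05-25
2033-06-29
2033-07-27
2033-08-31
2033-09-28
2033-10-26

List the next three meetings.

These are Wednesdays with 35, 28, 35, 28, 28-day gaps.
Each is the final Wednesday of its month — 2033-06-29 is past the 28th, so '4th Wednesday' doesn't fit.
November 2033 ends with Wednesday 2033-11-30.
Last Wednesday of December 2033: 2033-12-28.
Last Wednesday of January 2034: 2034-01-25.

2033-11-30, 2033-12-28, 2034-01-25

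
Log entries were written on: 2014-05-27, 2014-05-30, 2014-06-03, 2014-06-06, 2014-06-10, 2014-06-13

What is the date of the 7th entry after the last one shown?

2014-07-08

Gaps: 3, 4, 3, 4, 3 days — not constant, but cyclic with period 2.
The events fall on every Tuesday and Friday.
The following Tuesday is 2014-06-17.
Next Friday: 2014-06-20.
The following Tuesday is 2014-06-24.
Next Friday: 2014-06-27.
Next Tuesday: 2014-07-01.
Next Friday: 2014-07-04.
The following Tuesday is 2014-07-08.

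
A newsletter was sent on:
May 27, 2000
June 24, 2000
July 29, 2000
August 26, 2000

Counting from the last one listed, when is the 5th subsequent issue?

Every date is a Saturday; gaps 28, 35, 28 days.
Each is the last Saturday of its month (at least one falls on the 29th or later, ruling out '4th Saturday').
Last Saturday of September 2000: September 30, 2000.
October 2000 ends with Saturday October 28, 2000.
Last Saturday of November 2000: November 25, 2000.
Last Saturday of December 2000: December 30, 2000.
January 2001 ends with Saturday January 27, 2001.

January 27, 2001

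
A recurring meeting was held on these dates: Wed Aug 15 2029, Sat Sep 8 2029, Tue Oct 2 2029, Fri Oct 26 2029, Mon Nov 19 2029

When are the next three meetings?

Gaps between consecutive events: 24, 24, 24, 24 days — a constant 24-day interval.
Mon Nov 19 2029 + 24 days = Thu Dec 13 2029.
Thu Dec 13 2029 + 24 days = Sun Jan 6 2030.
Sun Jan 6 2030 + 24 days = Wed Jan 30 2030.

Thu Dec 13 2029, Sun Jan 6 2030, Wed Jan 30 2030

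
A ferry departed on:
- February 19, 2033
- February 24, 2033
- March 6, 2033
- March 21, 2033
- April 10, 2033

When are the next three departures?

May 5, 2033; June 4, 2033; July 9, 2033

The spacing grows by 5 each time: 5, 10, 15, 20 days.
Next gap: 25 days. April 10, 2033 + 25 days = May 5, 2033.
Next gap: 30 days. May 5, 2033 + 30 days = June 4, 2033.
Next gap: 35 days. June 4, 2033 + 35 days = July 9, 2033.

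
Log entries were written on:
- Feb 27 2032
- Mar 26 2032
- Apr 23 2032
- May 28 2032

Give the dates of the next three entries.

These are Fridays at 28- or 35-day spacing (28, 28, 35).
The pattern: 4th Friday of the month.
4th Friday of June 2032: Jun 25 2032.
July 2032 — 4th Friday is Jul 23 2032.
August 2032 — 4th Friday is Aug 27 2032.

Jun 25 2032, Jul 23 2032, Aug 27 2032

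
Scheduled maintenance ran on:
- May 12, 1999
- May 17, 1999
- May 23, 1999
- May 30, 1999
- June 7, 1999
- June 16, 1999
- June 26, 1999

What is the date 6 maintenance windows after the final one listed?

September 15, 1999

Intervals are 5, 6, 7, 8, 9, 10 days — an arithmetic progression with common difference 1.
Next gap: 11 days. June 26, 1999 + 11 days = July 7, 1999.
Next gap: 12 days. July 7, 1999 + 12 days = July 19, 1999.
Next gap: 13 days. July 19, 1999 + 13 days = August 1, 1999.
Next gap: 14 days. August 1, 1999 + 14 days = August 15, 1999.
Next gap: 15 days. August 15, 1999 + 15 days = August 30, 1999.
Next gap: 16 days. August 30, 1999 + 16 days = September 15, 1999.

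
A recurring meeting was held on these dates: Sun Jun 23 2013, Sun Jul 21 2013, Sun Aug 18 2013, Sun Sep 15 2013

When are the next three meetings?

Gaps between consecutive events: 28, 28, 28 days — a constant 28-day interval.
Sun Sep 15 2013 + 28 days = Sun Oct 13 2013.
Sun Oct 13 2013 + 28 days = Sun Nov 10 2013.
Sun Nov 10 2013 + 28 days = Sun Dec 8 2013.

Sun Oct 13 2013, Sun Nov 10 2013, Sun Dec 8 2013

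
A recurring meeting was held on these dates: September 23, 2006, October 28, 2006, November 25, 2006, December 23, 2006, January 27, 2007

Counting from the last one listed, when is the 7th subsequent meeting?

Gaps: 35, 28, 28, 35 days — a mix of 28 and 35. Every date is a Saturday.
Each is the 4th Saturday of its month.
4th Saturday of February 2007: February 24, 2007.
4th Saturday of March 2007: March 24, 2007.
4th Saturday of April 2007: April 28, 2007.
May 2007 — 4th Saturday is May 26, 2007.
June 2007 — 4th Saturday is June 23, 2007.
4th Saturday of July 2007: July 28, 2007.
4th Saturday of August 2007: August 25, 2007.

August 25, 2007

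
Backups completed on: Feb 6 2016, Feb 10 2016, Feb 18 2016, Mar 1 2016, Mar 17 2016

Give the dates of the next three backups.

Gaps: 4, 8, 12, 16 days — each gap is 4 larger than the previous one.
Next gap: 20 days. Mar 17 2016 + 20 days = Apr 6 2016.
Next gap: 24 days. Apr 6 2016 + 24 days = Apr 30 2016.
Next gap: 28 days. Apr 30 2016 + 28 days = May 28 2016.

Apr 6 2016, Apr 30 2016, May 28 2016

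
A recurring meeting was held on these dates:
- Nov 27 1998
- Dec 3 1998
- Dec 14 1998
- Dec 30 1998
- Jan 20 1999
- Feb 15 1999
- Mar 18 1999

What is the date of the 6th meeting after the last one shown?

Gaps: 6, 11, 16, 21, 26, 31 days — each gap is 5 larger than the previous one.
Next gap: 36 days. Mar 18 1999 + 36 days = Apr 23 1999.
Next gap: 41 days. Apr 23 1999 + 41 days = Jun 3 1999.
Next gap: 46 days. Jun 3 1999 + 46 days = Jul 19 1999.
Next gap: 51 days. Jul 19 1999 + 51 days = Sep 8 1999.
Next gap: 56 days. Sep 8 1999 + 56 days = Nov 3 1999.
Next gap: 61 days. Nov 3 1999 + 61 days = Jan 3 2000.

Jan 3 2000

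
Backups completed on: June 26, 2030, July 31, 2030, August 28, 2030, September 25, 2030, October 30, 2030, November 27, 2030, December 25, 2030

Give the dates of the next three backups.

Every date is a Wednesday; gaps 35, 28, 28, 35, 28, 28 days.
Each is the last Wednesday of its month (at least one falls on the 29th or later, ruling out '4th Wednesday').
January 2031 ends with Wednesday January 29, 2031.
February 2031 ends with Wednesday February 26, 2031.
Last Wednesday of March 2031: March 26, 2031.

January 29, 2031; February 26, 2031; March 26, 2031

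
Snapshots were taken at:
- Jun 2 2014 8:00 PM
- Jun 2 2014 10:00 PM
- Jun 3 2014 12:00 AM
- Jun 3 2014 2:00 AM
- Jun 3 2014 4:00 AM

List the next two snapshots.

Jun 3 2014 6:00 AM, Jun 3 2014 8:00 AM

Spacing: 2, 2, 2, 2 h — constant 2 h.
Jun 3 2014 4:00 AM + 2 h = Jun 3 2014 6:00 AM.
Jun 3 2014 6:00 AM + 2 h = Jun 3 2014 8:00 AM.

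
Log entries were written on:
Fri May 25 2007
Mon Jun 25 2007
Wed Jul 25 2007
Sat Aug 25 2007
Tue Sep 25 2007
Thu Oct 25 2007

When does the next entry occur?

Sun Nov 25 2007

The day-of-month is always 25 (31, 30, 31, 31, 30 days between events).
So this recurs on the 25th of each month.
November 2007: Sun Nov 25 2007.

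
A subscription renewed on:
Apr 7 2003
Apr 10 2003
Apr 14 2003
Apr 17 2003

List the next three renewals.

The gap pattern 3, 4, 3 repeats every 2 events.
These are the Mondays and Thursdays of each week.
Next Monday: Apr 21 2003.
The following Thursday is Apr 24 2003.
Next Monday: Apr 28 2003.

Apr 21 2003, Apr 24 2003, Apr 28 2003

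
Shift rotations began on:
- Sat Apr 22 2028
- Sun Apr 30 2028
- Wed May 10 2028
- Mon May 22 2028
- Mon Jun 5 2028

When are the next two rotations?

The spacing grows by 2 each time: 8, 10, 12, 14 days.
Next gap: 16 days. Mon Jun 5 2028 + 16 days = Wed Jun 21 2028.
Next gap: 18 days. Wed Jun 21 2028 + 18 days = Sun Jul 9 2028.

Wed Jun 21 2028, Sun Jul 9 2028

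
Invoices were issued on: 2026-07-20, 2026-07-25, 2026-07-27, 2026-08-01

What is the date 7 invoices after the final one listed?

Gaps: 5, 2, 5 days — not constant, but cyclic with period 2.
The events fall on every Monday and Saturday.
Next Monday: 2026-08-03.
Next Saturday: 2026-08-08.
Next Monday: 2026-08-10.
The following Saturday is 2026-08-15.
The following Monday is 2026-08-17.
Next Saturday: 2026-08-22.
Next Monday: 2026-08-24.

2026-08-24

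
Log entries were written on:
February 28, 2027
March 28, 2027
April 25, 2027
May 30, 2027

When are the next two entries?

Every date is a Sunday; gaps 28, 28, 35 days.
Each is the last Sunday of its month (at least one falls on the 29th or later, ruling out '4th Sunday').
June 2027 ends with Sunday June 27, 2027.
Last Sunday of July 2027: July 25, 2027.

June 27, 2027; July 25, 2027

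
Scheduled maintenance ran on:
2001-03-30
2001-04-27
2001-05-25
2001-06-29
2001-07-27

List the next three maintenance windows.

These are Fridays with 28, 28, 35, 28-day gaps.
Each is the final Friday of its month — 2001-03-30 is past the 28th, so '4th Friday' doesn't fit.
August 2001 ends with Friday 2001-08-31.
September 2001 ends with Friday 2001-09-28.
October 2001 ends with Friday 2001-10-26.

2001-08-31, 2001-09-28, 2001-10-26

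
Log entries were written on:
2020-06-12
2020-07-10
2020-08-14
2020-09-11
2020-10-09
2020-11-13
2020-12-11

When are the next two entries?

2021-01-08, 2021-02-12

Gaps: 28, 35, 28, 28, 35, 28 days — a mix of 28 and 35. Every date is a Friday.
Each is the 2nd Friday of its month.
January 2021 — 2nd Friday is 2021-01-08.
February 2021 — 2nd Friday is 2021-02-12.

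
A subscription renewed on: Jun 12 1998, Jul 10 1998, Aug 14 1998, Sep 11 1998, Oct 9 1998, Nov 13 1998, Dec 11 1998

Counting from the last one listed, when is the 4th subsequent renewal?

Apr 9 1999

Gaps: 28, 35, 28, 28, 35, 28 days — a mix of 28 and 35. Every date is a Friday.
Each is the 2nd Friday of its month.
2nd Friday of January 1999: Jan 8 1999.
2nd Friday of February 1999: Feb 12 1999.
March 1999 — 2nd Friday is Mar 12 1999.
April 1999 — 2nd Friday is Apr 9 1999.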